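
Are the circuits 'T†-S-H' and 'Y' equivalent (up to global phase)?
No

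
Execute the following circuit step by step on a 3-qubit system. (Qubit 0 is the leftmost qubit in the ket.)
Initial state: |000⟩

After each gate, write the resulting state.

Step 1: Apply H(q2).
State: 1/√2|000⟩ + 1/√2|001⟩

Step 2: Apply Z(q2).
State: 1/√2|000⟩ - 1/√2|001⟩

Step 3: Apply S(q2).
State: 1/√2|000⟩ - (1/√2)i|001⟩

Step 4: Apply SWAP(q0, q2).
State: 1/√2|000⟩ - (1/√2)i|100⟩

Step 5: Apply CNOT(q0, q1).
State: 1/√2|000⟩ - (1/√2)i|110⟩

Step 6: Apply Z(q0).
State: 1/√2|000⟩ + (1/√2)i|110⟩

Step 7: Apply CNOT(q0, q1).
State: 1/√2|000⟩ + (1/√2)i|100⟩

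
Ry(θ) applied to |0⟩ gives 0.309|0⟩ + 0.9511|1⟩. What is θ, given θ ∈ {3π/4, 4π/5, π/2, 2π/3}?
4π/5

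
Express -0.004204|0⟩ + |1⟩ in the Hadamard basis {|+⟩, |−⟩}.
0.7041|+⟩ - 0.7101|−⟩

With |ψ⟩ = α|0⟩ + β|1⟩, the Hadamard-basis coefficients are ⟨+|ψ⟩ = (α + β)/√2 and ⟨−|ψ⟩ = (α − β)/√2.
Here α = -0.004204, β = 1: (α + β)/√2 = 0.7041, (α − β)/√2 = -0.7101.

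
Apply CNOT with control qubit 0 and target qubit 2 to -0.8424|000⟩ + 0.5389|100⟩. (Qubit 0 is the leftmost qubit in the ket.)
-0.8424|000⟩ + 0.5389|101⟩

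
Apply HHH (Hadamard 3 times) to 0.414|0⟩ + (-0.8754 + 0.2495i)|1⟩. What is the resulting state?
(-0.3263 + 0.1764i)|0⟩ + (0.9117 - 0.1764i)|1⟩

H² = I, so H^3 = H: a single Hadamard. With (a, b) = (0.414, (-0.8754 + 0.2495i)), H gives ((a + b)/√2, (a − b)/√2) = ((-0.3263 + 0.1764i), (0.9117 - 0.1764i)).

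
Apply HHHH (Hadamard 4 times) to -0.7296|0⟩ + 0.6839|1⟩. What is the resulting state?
-0.7296|0⟩ + 0.6839|1⟩

H² = I, so an even number of Hadamards cancels: H^4 = I and the state is unchanged.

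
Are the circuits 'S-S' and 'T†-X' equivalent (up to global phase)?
No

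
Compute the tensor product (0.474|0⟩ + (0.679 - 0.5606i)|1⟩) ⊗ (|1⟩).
0.474|01⟩ + (0.679 - 0.5606i)|11⟩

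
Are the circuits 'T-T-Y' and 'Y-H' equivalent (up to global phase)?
No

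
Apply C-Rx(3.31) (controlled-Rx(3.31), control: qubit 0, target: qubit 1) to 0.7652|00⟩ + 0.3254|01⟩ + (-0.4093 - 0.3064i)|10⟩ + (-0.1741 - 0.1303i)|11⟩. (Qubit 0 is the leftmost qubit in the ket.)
0.7652|00⟩ + 0.3254|01⟩ + (-0.09541 + 0.1993i)|10⟩ + (-0.2907 + 0.4188i)|11⟩

C-Rx(3.31) leaves the control-|0⟩ kets |00⟩, |01⟩ unchanged and applies Rx(3.31) to qubit 1 on the control-|1⟩ pair (|10⟩, |11⟩).
Rx(3.31) = [[cos(θ/2), −i·sin(θ/2)], [−i·sin(θ/2), cos(θ/2)]]; θ = 3.31, cos(θ/2) ≈ -0.0841042, sin(θ/2) ≈ 0.996457.
With a = amp(|10⟩) = (-0.4093 - 0.3064i) and b = amp(|11⟩) = (-0.1741 - 0.1303i):
new amp(|10⟩) = (-0.0841042)·a + (-0.996457i)·b = (-0.09541 + 0.1993i)
new amp(|11⟩) = (-0.996457i)·a + (-0.0841042)·b = (-0.2907 + 0.4188i)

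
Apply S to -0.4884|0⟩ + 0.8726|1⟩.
-0.4884|0⟩ + 0.8726i|1⟩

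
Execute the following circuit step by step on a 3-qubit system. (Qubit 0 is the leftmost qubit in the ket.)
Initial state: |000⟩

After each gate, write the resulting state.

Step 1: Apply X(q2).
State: |001⟩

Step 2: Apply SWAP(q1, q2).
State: |010⟩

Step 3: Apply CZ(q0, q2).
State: |010⟩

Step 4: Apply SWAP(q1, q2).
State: |001⟩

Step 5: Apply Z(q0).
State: |001⟩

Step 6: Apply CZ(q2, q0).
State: |001⟩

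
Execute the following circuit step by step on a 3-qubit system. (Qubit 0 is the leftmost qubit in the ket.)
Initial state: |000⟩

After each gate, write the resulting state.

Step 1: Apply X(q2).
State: |001⟩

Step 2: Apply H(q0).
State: 1/√2|001⟩ + 1/√2|101⟩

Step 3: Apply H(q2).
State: 1/2|000⟩ - 1/2|001⟩ + 1/2|100⟩ - 1/2|101⟩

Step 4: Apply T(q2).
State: 1/2|000⟩ + (-1/√8 - (1/√8)i)|001⟩ + 1/2|100⟩ + (-1/√8 - (1/√8)i)|101⟩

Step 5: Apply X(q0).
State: 1/2|000⟩ + (-1/√8 - (1/√8)i)|001⟩ + 1/2|100⟩ + (-1/√8 - (1/√8)i)|101⟩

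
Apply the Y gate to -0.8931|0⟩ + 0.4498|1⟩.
-0.4498i|0⟩ - 0.8931i|1⟩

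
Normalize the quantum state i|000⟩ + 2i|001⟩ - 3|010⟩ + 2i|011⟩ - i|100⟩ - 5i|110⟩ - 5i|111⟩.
0.1204i|000⟩ + 0.2408i|001⟩ - 0.3612|010⟩ + 0.2408i|011⟩ - 0.1204i|100⟩ - 0.6019i|110⟩ - 0.6019i|111⟩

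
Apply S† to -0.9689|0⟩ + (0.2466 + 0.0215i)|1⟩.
-0.9689|0⟩ + (0.0215 - 0.2466i)|1⟩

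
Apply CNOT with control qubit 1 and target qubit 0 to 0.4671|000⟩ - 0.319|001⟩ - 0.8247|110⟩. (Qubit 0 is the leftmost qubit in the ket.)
0.4671|000⟩ - 0.319|001⟩ - 0.8247|010⟩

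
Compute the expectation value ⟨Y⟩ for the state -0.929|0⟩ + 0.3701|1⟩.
0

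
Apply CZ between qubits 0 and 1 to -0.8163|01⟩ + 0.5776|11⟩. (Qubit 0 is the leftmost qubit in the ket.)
-0.8163|01⟩ - 0.5776|11⟩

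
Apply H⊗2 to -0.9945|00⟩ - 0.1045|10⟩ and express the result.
-0.5495|00⟩ - 0.5495|01⟩ - 0.445|10⟩ - 0.445|11⟩

H⊗2 gives amp(|y⟩) = (1/2) Σ_x (−1)^(x·y) amp(|x⟩), where x·y is the number of positions in which both x and y have a 1.
|00⟩: (-0.9945 - 0.1045)/2 = -0.5495
|01⟩: (-0.9945 - 0.1045)/2 = -0.5495
|10⟩: (-0.9945 + 0.1045)/2 = -0.445
|11⟩: (-0.9945 + 0.1045)/2 = -0.445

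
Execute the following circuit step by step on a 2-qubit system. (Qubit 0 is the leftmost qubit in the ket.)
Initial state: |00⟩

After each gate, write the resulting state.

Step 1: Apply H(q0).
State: 1/√2|00⟩ + 1/√2|10⟩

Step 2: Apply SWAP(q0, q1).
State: 1/√2|00⟩ + 1/√2|01⟩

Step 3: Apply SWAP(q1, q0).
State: 1/√2|00⟩ + 1/√2|10⟩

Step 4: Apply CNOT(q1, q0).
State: 1/√2|00⟩ + 1/√2|10⟩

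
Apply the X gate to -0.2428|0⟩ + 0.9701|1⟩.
0.9701|0⟩ - 0.2428|1⟩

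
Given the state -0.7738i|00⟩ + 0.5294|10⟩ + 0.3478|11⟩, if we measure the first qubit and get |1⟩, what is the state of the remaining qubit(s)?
0.8358|0⟩ + 0.5491|1⟩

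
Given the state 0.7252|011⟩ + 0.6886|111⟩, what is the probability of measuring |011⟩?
0.5259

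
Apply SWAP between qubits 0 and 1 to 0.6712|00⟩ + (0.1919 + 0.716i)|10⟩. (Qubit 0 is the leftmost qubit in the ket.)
0.6712|00⟩ + (0.1919 + 0.716i)|01⟩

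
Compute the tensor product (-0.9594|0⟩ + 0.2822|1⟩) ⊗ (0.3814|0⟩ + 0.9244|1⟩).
-0.3659|00⟩ - 0.8869|01⟩ + 0.1076|10⟩ + 0.2609|11⟩

amp(|b₁b₂…⟩) = product of the factor amplitudes for bits b₁, b₂, …; only kets whose every factor amplitude is nonzero survive.
|00⟩: (-0.9594)(0.3814) = -0.3659
|01⟩: (-0.9594)(0.9244) = -0.8869
|10⟩: (0.2822)(0.3814) = 0.1076
|11⟩: (0.2822)(0.9244) = 0.2609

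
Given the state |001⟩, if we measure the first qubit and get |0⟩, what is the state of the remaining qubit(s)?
|01⟩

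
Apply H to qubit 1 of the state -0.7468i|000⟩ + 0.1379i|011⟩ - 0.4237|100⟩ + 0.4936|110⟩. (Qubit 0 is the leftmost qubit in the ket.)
-0.5281i|000⟩ + 0.09751i|001⟩ - 0.5281i|010⟩ - 0.09751i|011⟩ + 0.04943|100⟩ - 0.6486|110⟩

H on qubit 1 mixes each pair of kets that differ only in qubit 1: amplitudes (a, b) of (|…0…⟩, |…1…⟩) become ((a + b)/√2, (a − b)/√2). Kets absent from the input have amplitude 0.
(|000⟩, |010⟩): (a, b) = (-0.7468i, 0) → (-0.5281i, -0.5281i)
(|001⟩, |011⟩): (a, b) = (0, 0.1379i) → (0.09751i, -0.09751i)
(|100⟩, |110⟩): (a, b) = (-0.4237, 0.4936) → (0.04943, -0.6486)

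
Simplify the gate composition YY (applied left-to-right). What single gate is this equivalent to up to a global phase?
I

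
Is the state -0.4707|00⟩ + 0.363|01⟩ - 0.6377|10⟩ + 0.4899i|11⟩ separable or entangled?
Entangled

Writing the state as a|00⟩ + b|01⟩ + c|10⟩ + d|11⟩, it is a product state iff ad − bc = 0.
Here (a, b, c, d) = (-0.4707, 0.363, -0.6377, 0.4899i): ad − bc = (-0.4707)(0.4899i) − (0.363)(-0.6377) = (0.2315 - 0.2306i) ≠ 0, so the state is entangled.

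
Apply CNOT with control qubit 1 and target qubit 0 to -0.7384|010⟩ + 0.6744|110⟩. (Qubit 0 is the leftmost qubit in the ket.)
0.6744|010⟩ - 0.7384|110⟩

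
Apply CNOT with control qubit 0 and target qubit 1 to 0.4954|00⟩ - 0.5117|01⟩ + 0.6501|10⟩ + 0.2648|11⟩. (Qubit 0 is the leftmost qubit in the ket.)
0.4954|00⟩ - 0.5117|01⟩ + 0.2648|10⟩ + 0.6501|11⟩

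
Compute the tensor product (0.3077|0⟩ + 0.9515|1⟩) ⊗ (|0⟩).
0.3077|00⟩ + 0.9515|10⟩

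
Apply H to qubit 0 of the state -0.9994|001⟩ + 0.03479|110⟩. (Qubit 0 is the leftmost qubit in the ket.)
-0.7067|001⟩ + 0.0246|010⟩ - 0.7067|101⟩ - 0.0246|110⟩

H on qubit 0 mixes each pair of kets that differ only in qubit 0: amplitudes (a, b) of (|…0…⟩, |…1…⟩) become ((a + b)/√2, (a − b)/√2). Kets absent from the input have amplitude 0.
(|001⟩, |101⟩): (a, b) = (-0.9994, 0) → (-0.7067, -0.7067)
(|010⟩, |110⟩): (a, b) = (0, 0.03479) → (0.0246, -0.0246)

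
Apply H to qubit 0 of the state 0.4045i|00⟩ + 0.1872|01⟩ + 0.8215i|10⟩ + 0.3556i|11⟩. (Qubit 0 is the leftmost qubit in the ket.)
0.8669i|00⟩ + (0.1324 + 0.2514i)|01⟩ - 0.2949i|10⟩ + (0.1324 - 0.2514i)|11⟩

H on qubit 0 mixes each pair of kets that differ only in qubit 0: amplitudes (a, b) of (|…0…⟩, |…1…⟩) become ((a + b)/√2, (a − b)/√2). Kets absent from the input have amplitude 0.
(|00⟩, |10⟩): (a, b) = (0.4045i, 0.8215i) → (0.8669i, -0.2949i)
(|01⟩, |11⟩): (a, b) = (0.1872, 0.3556i) → ((0.1324 + 0.2514i), (0.1324 - 0.2514i))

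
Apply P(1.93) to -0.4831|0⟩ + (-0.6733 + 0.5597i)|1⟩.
-0.4831|0⟩ + (-0.2873 - 0.8271i)|1⟩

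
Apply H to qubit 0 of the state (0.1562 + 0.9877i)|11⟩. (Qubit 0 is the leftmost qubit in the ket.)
(0.1105 + 0.6984i)|01⟩ + (-0.1105 - 0.6984i)|11⟩

H on qubit 0 mixes each pair of kets that differ only in qubit 0: amplitudes (a, b) of (|…0…⟩, |…1…⟩) become ((a + b)/√2, (a − b)/√2). Kets absent from the input have amplitude 0.
(|01⟩, |11⟩): (a, b) = (0, (0.1562 + 0.9877i)) → ((0.1105 + 0.6984i), (-0.1105 - 0.6984i))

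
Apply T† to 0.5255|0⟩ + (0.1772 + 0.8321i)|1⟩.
0.5255|0⟩ + (0.7137 + 0.4631i)|1⟩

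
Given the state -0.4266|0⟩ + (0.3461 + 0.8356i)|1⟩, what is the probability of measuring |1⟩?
0.818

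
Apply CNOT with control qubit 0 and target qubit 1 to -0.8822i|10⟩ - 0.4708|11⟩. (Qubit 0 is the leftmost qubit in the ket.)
-0.4708|10⟩ - 0.8822i|11⟩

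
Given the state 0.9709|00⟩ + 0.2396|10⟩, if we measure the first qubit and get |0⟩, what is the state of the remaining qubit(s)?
|0⟩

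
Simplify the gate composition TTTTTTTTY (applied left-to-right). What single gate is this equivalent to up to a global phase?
Y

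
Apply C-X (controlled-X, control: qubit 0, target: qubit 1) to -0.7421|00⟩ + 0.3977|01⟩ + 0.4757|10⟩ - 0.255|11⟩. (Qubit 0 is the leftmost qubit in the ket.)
-0.7421|00⟩ + 0.3977|01⟩ - 0.255|10⟩ + 0.4757|11⟩

C-X leaves the control-|0⟩ kets |00⟩, |01⟩ unchanged and applies X to qubit 1 on the control-|1⟩ pair (|10⟩, |11⟩).
X = [[0, 1], [1, 0]].
With a = amp(|10⟩) = 0.4757 and b = amp(|11⟩) = -0.255:
new amp(|10⟩) = (1)·b = -0.255
new amp(|11⟩) = (1)·a = 0.4757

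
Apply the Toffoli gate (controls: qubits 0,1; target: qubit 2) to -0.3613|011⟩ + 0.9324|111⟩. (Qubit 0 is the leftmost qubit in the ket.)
-0.3613|011⟩ + 0.9324|110⟩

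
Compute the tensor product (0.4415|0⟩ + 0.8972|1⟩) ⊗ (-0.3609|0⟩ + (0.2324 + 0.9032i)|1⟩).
-0.1593|00⟩ + (0.1026 + 0.3988i)|01⟩ - 0.3238|10⟩ + (0.2085 + 0.8104i)|11⟩

amp(|b₁b₂…⟩) = product of the factor amplitudes for bits b₁, b₂, …; only kets whose every factor amplitude is nonzero survive.
|00⟩: (0.4415)(-0.3609) = -0.1593
|01⟩: (0.4415)(0.2324 + 0.9032i) = (0.1026 + 0.3988i)
|10⟩: (0.8972)(-0.3609) = -0.3238
|11⟩: (0.8972)(0.2324 + 0.9032i) = (0.2085 + 0.8104i)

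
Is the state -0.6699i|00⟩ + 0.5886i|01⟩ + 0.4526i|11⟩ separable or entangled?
Entangled

Writing the state as a|00⟩ + b|01⟩ + c|10⟩ + d|11⟩, it is a product state iff ad − bc = 0.
Here (a, b, c, d) = (-0.6699i, 0.5886i, 0, 0.4526i): ad − bc = (-0.6699i)(0.4526i) − (0.5886i)(0) = 0.3032 ≠ 0, so the state is entangled.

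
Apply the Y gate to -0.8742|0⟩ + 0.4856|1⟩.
-0.4856i|0⟩ - 0.8742i|1⟩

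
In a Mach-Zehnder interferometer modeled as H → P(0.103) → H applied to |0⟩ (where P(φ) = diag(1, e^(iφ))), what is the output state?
(0.9974 + 0.05141i)|0⟩ + (0.00265 - 0.05141i)|1⟩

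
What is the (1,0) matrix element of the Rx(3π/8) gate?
-0.5556i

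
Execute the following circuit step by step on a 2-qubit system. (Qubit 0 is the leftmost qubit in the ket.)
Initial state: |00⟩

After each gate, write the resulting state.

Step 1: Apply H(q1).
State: 1/√2|00⟩ + 1/√2|01⟩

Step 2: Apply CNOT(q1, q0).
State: 1/√2|00⟩ + 1/√2|11⟩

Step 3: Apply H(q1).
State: 1/2|00⟩ + 1/2|01⟩ + 1/2|10⟩ - 1/2|11⟩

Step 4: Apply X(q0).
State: 1/2|00⟩ - 1/2|01⟩ + 1/2|10⟩ + 1/2|11⟩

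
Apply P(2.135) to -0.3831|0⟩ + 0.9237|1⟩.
-0.3831|0⟩ + (-0.4939 + 0.7805i)|1⟩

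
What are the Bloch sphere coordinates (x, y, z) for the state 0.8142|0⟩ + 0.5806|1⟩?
(0.9454, 0, 0.3258)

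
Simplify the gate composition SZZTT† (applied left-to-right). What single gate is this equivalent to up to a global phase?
S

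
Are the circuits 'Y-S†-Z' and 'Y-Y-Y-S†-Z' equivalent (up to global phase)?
Yes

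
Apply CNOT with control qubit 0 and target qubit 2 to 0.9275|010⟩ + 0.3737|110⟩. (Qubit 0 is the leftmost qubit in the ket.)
0.9275|010⟩ + 0.3737|111⟩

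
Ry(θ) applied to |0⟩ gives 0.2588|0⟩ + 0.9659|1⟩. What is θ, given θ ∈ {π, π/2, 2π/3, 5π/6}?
5π/6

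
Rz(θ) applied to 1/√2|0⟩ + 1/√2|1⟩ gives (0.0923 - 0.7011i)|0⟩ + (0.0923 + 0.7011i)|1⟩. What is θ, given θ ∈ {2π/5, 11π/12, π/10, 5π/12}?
11π/12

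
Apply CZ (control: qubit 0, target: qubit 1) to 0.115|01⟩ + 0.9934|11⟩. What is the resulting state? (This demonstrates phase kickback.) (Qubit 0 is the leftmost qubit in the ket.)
0.115|01⟩ - 0.9934|11⟩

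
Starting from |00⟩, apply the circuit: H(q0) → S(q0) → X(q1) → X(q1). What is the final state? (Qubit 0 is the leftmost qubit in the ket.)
1/√2|00⟩ + (1/√2)i|10⟩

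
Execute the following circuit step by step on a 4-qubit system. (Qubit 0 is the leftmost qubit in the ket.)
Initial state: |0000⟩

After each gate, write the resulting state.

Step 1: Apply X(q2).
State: |0010⟩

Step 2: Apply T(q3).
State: |0010⟩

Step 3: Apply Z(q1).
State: |0010⟩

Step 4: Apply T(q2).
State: (1/√2 + (1/√2)i)|0010⟩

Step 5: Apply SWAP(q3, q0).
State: (1/√2 + (1/√2)i)|0010⟩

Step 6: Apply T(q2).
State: i|0010⟩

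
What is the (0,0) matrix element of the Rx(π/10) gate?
0.9877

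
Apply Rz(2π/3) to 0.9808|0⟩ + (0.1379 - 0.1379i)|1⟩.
(0.4904 - 0.8494i)|0⟩ + (0.1884 + 0.05047i)|1⟩

Rz(2π/3) = [[e^(−iθ/2), 0], [0, e^(iθ/2)]] with e^(±iθ/2) = cos(θ/2) ± i·sin(θ/2); θ = 2π/3, cos(θ/2) ≈ 0.5, sin(θ/2) ≈ 0.866025.
With a = amp(|0⟩) = 0.9808 and b = amp(|1⟩) = (0.1379 - 0.1379i):
new amp(|0⟩) = (0.5 - 0.866025i)·a = (0.4904 - 0.8494i)
new amp(|1⟩) = (0.5 + 0.866025i)·b = (0.1884 + 0.05047i)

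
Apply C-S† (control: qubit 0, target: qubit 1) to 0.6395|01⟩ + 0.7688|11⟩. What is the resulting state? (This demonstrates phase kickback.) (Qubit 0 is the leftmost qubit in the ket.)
0.6395|01⟩ - 0.7688i|11⟩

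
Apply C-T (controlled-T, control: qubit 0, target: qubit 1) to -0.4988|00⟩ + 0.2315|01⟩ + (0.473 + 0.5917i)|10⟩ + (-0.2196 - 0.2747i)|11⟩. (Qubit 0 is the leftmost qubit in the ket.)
-0.4988|00⟩ + 0.2315|01⟩ + (0.473 + 0.5917i)|10⟩ + (0.03896 - 0.3495i)|11⟩

C-T leaves the control-|0⟩ kets |00⟩, |01⟩ unchanged and applies T to qubit 1 on the control-|1⟩ pair (|10⟩, |11⟩).
T = [[1, 0], [0, (1/√2 + (1/√2)i)]].
With a = amp(|10⟩) = (0.473 + 0.5917i) and b = amp(|11⟩) = (-0.2196 - 0.2747i):
new amp(|10⟩) = (1)·a = (0.473 + 0.5917i)
new amp(|11⟩) = (1/√2 + (1/√2)i)·b = (0.03896 - 0.3495i)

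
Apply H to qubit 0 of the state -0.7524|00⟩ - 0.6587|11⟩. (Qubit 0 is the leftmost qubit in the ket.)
-0.532|00⟩ - 0.4658|01⟩ - 0.532|10⟩ + 0.4658|11⟩

H on qubit 0 mixes each pair of kets that differ only in qubit 0: amplitudes (a, b) of (|…0…⟩, |…1…⟩) become ((a + b)/√2, (a − b)/√2). Kets absent from the input have amplitude 0.
(|00⟩, |10⟩): (a, b) = (-0.7524, 0) → (-0.532, -0.532)
(|01⟩, |11⟩): (a, b) = (0, -0.6587) → (-0.4658, 0.4658)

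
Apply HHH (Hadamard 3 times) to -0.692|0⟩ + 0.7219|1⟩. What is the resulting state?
0.02114|0⟩ - 0.9998|1⟩

H² = I, so H^3 = H: a single Hadamard. With (a, b) = (-0.692, 0.7219), H gives ((a + b)/√2, (a − b)/√2) = (0.02114, -0.9998).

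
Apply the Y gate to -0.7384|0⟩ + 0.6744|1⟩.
-0.6744i|0⟩ - 0.7384i|1⟩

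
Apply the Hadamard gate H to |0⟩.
1/√2|0⟩ + 1/√2|1⟩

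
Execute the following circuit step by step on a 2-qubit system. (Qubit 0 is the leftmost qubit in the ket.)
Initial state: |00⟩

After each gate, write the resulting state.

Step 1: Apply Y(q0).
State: i|10⟩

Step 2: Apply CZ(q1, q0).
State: i|10⟩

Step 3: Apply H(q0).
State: (1/√2)i|00⟩ - (1/√2)i|10⟩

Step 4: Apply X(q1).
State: (1/√2)i|01⟩ - (1/√2)i|11⟩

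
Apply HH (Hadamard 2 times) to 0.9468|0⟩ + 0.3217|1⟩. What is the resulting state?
0.9468|0⟩ + 0.3217|1⟩

H² = I, so an even number of Hadamards cancels: H^2 = I and the state is unchanged.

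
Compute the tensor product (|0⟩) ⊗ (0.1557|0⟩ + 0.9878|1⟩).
0.1557|00⟩ + 0.9878|01⟩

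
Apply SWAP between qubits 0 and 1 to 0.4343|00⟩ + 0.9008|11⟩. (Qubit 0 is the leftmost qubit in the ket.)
0.4343|00⟩ + 0.9008|11⟩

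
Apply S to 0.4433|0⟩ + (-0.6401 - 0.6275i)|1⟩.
0.4433|0⟩ + (0.6275 - 0.6401i)|1⟩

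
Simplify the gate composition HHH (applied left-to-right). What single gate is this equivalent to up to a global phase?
H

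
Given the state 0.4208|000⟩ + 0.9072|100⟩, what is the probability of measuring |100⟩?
0.823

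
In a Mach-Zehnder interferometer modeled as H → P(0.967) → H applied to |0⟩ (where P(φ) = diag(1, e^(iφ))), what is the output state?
(0.7839 + 0.4116i)|0⟩ + (0.2161 - 0.4116i)|1⟩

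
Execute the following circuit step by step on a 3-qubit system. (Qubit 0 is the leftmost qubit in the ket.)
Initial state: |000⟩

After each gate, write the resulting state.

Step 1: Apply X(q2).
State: |001⟩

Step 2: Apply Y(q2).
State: -i|000⟩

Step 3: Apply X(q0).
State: -i|100⟩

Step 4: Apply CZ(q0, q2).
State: -i|100⟩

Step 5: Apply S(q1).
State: -i|100⟩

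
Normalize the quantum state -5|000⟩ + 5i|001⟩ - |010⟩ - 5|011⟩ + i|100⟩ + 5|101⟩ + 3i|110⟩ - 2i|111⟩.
-0.4663|000⟩ + 0.4663i|001⟩ - 0.09325|010⟩ - 0.4663|011⟩ + 0.09325i|100⟩ + 0.4663|101⟩ + 0.2798i|110⟩ - 0.1865i|111⟩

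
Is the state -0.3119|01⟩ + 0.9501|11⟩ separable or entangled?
Separable

Writing the state as a|00⟩ + b|01⟩ + c|10⟩ + d|11⟩, it is a product state iff ad − bc = 0.
Here (a, b, c, d) = (0, -0.3119, 0, 0.9501): ad − bc = (0)(0.9501) − (-0.3119)(0) = 0, so the state is separable.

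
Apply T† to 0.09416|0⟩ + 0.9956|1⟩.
0.09416|0⟩ + (0.704 - 0.704i)|1⟩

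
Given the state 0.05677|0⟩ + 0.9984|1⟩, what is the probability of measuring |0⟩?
0.003223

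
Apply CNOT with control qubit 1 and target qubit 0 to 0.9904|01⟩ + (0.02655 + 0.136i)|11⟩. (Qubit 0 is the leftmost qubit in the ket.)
(0.02655 + 0.136i)|01⟩ + 0.9904|11⟩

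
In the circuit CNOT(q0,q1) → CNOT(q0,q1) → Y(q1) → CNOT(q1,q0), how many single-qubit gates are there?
1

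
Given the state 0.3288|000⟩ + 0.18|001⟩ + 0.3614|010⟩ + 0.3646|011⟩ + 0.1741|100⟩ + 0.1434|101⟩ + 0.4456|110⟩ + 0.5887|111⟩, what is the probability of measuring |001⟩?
0.0324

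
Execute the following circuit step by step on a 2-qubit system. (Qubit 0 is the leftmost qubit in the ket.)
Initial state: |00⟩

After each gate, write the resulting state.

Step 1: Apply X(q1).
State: |01⟩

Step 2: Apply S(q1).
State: i|01⟩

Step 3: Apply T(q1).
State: (-1/√2 + (1/√2)i)|01⟩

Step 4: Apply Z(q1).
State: (1/√2 - (1/√2)i)|01⟩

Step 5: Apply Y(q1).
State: (-1/√2 - (1/√2)i)|00⟩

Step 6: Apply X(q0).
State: (-1/√2 - (1/√2)i)|10⟩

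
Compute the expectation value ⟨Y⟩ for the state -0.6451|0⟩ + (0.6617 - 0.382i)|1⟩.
0.4929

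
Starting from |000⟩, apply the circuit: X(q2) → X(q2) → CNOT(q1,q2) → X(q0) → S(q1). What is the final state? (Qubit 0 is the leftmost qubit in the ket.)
|100⟩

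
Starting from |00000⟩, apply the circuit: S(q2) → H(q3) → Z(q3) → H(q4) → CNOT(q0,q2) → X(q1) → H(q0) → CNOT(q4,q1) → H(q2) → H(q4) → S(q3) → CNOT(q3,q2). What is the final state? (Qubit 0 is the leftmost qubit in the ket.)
0.1768|00000⟩ - 0.1768|00001⟩ - 0.1768i|00010⟩ + 0.1768i|00011⟩ + 0.1768|00100⟩ - 0.1768|00101⟩ - 0.1768i|00110⟩ + 0.1768i|00111⟩ + 0.1768|01000⟩ + 0.1768|01001⟩ - 0.1768i|01010⟩ - 0.1768i|01011⟩ + 0.1768|01100⟩ + 0.1768|01101⟩ - 0.1768i|01110⟩ - 0.1768i|01111⟩ + 0.1768|10000⟩ - 0.1768|10001⟩ - 0.1768i|10010⟩ + 0.1768i|10011⟩ + 0.1768|10100⟩ - 0.1768|10101⟩ - 0.1768i|10110⟩ + 0.1768i|10111⟩ + 0.1768|11000⟩ + 0.1768|11001⟩ - 0.1768i|11010⟩ - 0.1768i|11011⟩ + 0.1768|11100⟩ + 0.1768|11101⟩ - 0.1768i|11110⟩ - 0.1768i|11111⟩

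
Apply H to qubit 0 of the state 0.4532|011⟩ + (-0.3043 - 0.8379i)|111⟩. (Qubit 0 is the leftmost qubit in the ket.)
(0.1053 - 0.5925i)|011⟩ + (0.5356 + 0.5925i)|111⟩

H on qubit 0 mixes each pair of kets that differ only in qubit 0: amplitudes (a, b) of (|…0…⟩, |…1…⟩) become ((a + b)/√2, (a − b)/√2). Kets absent from the input have amplitude 0.
(|011⟩, |111⟩): (a, b) = (0.4532, (-0.3043 - 0.8379i)) → ((0.1053 - 0.5925i), (0.5356 + 0.5925i))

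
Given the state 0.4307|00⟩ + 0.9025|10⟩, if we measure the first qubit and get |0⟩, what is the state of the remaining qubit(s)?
|0⟩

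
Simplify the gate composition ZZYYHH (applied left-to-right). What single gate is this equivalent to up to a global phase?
I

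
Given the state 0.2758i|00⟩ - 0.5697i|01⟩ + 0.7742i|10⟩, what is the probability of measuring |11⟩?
0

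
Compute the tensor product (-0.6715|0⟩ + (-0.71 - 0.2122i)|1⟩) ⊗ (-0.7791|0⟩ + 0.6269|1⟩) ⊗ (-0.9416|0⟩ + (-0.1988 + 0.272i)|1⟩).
-0.4926|000⟩ + (-0.104 + 0.1423i)|001⟩ + 0.3964|010⟩ + (0.08369 - 0.1145i)|011⟩ + (-0.5209 - 0.1557i)|100⟩ + (-0.1549 + 0.1176i)|101⟩ + (0.4191 + 0.1253i)|110⟩ + (0.1247 - 0.09462i)|111⟩

amp(|b₁b₂…⟩) = product of the factor amplitudes for bits b₁, b₂, …; only kets whose every factor amplitude is nonzero survive.
|000⟩: (-0.6715)(-0.7791)(-0.9416) = -0.4926
|001⟩: (-0.6715)(-0.7791)(-0.1988 + 0.272i) = (-0.104 + 0.1423i)
|010⟩: (-0.6715)(0.6269)(-0.9416) = 0.3964
|011⟩: (-0.6715)(0.6269)(-0.1988 + 0.272i) = (0.08369 - 0.1145i)
|100⟩: (-0.71 - 0.2122i)(-0.7791)(-0.9416) = (-0.5209 - 0.1557i)
|101⟩: (-0.71 - 0.2122i)(-0.7791)(-0.1988 + 0.272i) = (-0.1549 + 0.1176i)
|110⟩: (-0.71 - 0.2122i)(0.6269)(-0.9416) = (0.4191 + 0.1253i)
|111⟩: (-0.71 - 0.2122i)(0.6269)(-0.1988 + 0.272i) = (0.1247 - 0.09462i)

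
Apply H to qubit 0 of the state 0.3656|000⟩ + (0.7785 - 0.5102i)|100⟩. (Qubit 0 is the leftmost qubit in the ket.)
(0.809 - 0.3608i)|000⟩ + (-0.292 + 0.3608i)|100⟩

H on qubit 0 mixes each pair of kets that differ only in qubit 0: amplitudes (a, b) of (|…0…⟩, |…1…⟩) become ((a + b)/√2, (a − b)/√2). Kets absent from the input have amplitude 0.
(|000⟩, |100⟩): (a, b) = (0.3656, (0.7785 - 0.5102i)) → ((0.809 - 0.3608i), (-0.292 + 0.3608i))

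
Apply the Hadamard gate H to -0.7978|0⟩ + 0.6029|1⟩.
-0.1378|0⟩ - 0.9904|1⟩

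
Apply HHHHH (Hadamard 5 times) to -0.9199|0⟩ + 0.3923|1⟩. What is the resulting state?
-0.3731|0⟩ - 0.9279|1⟩

H² = I, so H^5 = H: a single Hadamard. With (a, b) = (-0.9199, 0.3923), H gives ((a + b)/√2, (a − b)/√2) = (-0.3731, -0.9279).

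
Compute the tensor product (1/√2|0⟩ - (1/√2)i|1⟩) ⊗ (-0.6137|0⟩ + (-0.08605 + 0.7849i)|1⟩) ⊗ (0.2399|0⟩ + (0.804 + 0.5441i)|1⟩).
-0.1041|000⟩ + (-0.3489 - 0.2361i)|001⟩ + (-0.0146 + 0.1331i)|010⟩ + (-0.3509 + 0.4131i)|011⟩ + 0.1041i|100⟩ + (-0.2361 + 0.3489i)|101⟩ + (0.1331 + 0.0146i)|110⟩ + (0.4131 + 0.3509i)|111⟩

amp(|b₁b₂…⟩) = product of the factor amplitudes for bits b₁, b₂, …; only kets whose every factor amplitude is nonzero survive.
|000⟩: (1/√2)(-0.6137)(0.2399) = -0.1041
|001⟩: (1/√2)(-0.6137)(0.804 + 0.5441i) = (-0.3489 - 0.2361i)
|010⟩: (1/√2)(-0.08605 + 0.7849i)(0.2399) = (-0.0146 + 0.1331i)
|011⟩: (1/√2)(-0.08605 + 0.7849i)(0.804 + 0.5441i) = (-0.3509 + 0.4131i)
|100⟩: (-(1/√2)i)(-0.6137)(0.2399) = 0.1041i
|101⟩: (-(1/√2)i)(-0.6137)(0.804 + 0.5441i) = (-0.2361 + 0.3489i)
|110⟩: (-(1/√2)i)(-0.08605 + 0.7849i)(0.2399) = (0.1331 + 0.0146i)
|111⟩: (-(1/√2)i)(-0.08605 + 0.7849i)(0.804 + 0.5441i) = (0.4131 + 0.3509i)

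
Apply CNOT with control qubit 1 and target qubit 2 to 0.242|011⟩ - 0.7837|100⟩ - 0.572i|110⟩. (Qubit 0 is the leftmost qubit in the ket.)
0.242|010⟩ - 0.7837|100⟩ - 0.572i|111⟩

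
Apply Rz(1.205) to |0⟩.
(0.8239 - 0.5667i)|0⟩

Rz(1.205) = [[e^(−iθ/2), 0], [0, e^(iθ/2)]] with e^(±iθ/2) = cos(θ/2) ± i·sin(θ/2); θ = 1.205, cos(θ/2) ≈ 0.823921, sin(θ/2) ≈ 0.566704.
With a = amp(|0⟩) = 1 and b = amp(|1⟩) = 0:
new amp(|0⟩) = (0.823921 - 0.566704i)·a = (0.8239 - 0.5667i)
new amp(|1⟩) = (0.823921 + 0.566704i)·b = 0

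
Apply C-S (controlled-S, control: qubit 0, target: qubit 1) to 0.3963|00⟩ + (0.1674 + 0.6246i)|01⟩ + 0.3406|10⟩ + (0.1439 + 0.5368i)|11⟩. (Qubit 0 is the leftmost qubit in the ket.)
0.3963|00⟩ + (0.1674 + 0.6246i)|01⟩ + 0.3406|10⟩ + (-0.5368 + 0.1439i)|11⟩

C-S leaves the control-|0⟩ kets |00⟩, |01⟩ unchanged and applies S to qubit 1 on the control-|1⟩ pair (|10⟩, |11⟩).
S = [[1, 0], [0, i]].
With a = amp(|10⟩) = 0.3406 and b = amp(|11⟩) = (0.1439 + 0.5368i):
new amp(|10⟩) = (1)·a = 0.3406
new amp(|11⟩) = (i)·b = (-0.5368 + 0.1439i)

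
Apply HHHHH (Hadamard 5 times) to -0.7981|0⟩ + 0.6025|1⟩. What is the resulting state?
-0.1383|0⟩ - 0.9904|1⟩

H² = I, so H^5 = H: a single Hadamard. With (a, b) = (-0.7981, 0.6025), H gives ((a + b)/√2, (a − b)/√2) = (-0.1383, -0.9904).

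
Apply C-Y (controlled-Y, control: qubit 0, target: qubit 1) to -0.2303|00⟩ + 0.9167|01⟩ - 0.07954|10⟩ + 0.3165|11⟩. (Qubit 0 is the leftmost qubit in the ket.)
-0.2303|00⟩ + 0.9167|01⟩ - 0.3165i|10⟩ - 0.07954i|11⟩

C-Y leaves the control-|0⟩ kets |00⟩, |01⟩ unchanged and applies Y to qubit 1 on the control-|1⟩ pair (|10⟩, |11⟩).
Y = [[0, -i], [i, 0]].
With a = amp(|10⟩) = -0.07954 and b = amp(|11⟩) = 0.3165:
new amp(|10⟩) = (-i)·b = -0.3165i
new amp(|11⟩) = (i)·a = -0.07954i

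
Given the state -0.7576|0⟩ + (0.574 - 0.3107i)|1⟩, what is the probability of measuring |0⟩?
0.574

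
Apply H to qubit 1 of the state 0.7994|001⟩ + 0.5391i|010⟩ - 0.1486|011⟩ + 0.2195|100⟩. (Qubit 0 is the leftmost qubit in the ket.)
0.3812i|000⟩ + 0.4602|001⟩ - 0.3812i|010⟩ + 0.6703|011⟩ + 0.1552|100⟩ + 0.1552|110⟩

H on qubit 1 mixes each pair of kets that differ only in qubit 1: amplitudes (a, b) of (|…0…⟩, |…1…⟩) become ((a + b)/√2, (a − b)/√2). Kets absent from the input have amplitude 0.
(|000⟩, |010⟩): (a, b) = (0, 0.5391i) → (0.3812i, -0.3812i)
(|001⟩, |011⟩): (a, b) = (0.7994, -0.1486) → (0.4602, 0.6703)
(|100⟩, |110⟩): (a, b) = (0.2195, 0) → (0.1552, 0.1552)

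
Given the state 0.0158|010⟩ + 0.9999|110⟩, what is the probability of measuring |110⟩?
0.9998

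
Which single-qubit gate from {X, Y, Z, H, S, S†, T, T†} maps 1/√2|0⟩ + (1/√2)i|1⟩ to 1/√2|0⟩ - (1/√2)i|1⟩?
Z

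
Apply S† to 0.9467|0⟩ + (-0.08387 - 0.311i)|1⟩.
0.9467|0⟩ + (-0.311 + 0.08387i)|1⟩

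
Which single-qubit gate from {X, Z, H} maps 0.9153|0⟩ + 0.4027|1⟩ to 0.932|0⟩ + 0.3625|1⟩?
H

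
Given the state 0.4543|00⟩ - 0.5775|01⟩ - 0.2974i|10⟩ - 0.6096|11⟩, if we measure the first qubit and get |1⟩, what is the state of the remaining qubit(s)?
-0.4385i|0⟩ - 0.8987|1⟩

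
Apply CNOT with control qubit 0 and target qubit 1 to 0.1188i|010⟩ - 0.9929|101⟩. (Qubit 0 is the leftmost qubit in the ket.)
0.1188i|010⟩ - 0.9929|111⟩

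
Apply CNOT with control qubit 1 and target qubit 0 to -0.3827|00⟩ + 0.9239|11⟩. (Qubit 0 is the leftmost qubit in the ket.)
-0.3827|00⟩ + 0.9239|01⟩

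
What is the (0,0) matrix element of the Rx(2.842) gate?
0.1492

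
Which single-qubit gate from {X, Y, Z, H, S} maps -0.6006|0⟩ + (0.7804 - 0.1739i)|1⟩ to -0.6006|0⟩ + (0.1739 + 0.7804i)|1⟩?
S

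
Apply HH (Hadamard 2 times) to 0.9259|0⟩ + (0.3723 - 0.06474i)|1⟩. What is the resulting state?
0.9259|0⟩ + (0.3723 - 0.06474i)|1⟩

H² = I, so an even number of Hadamards cancels: H^2 = I and the state is unchanged.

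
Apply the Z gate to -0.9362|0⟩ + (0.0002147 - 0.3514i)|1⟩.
-0.9362|0⟩ + (-0.0002147 + 0.3514i)|1⟩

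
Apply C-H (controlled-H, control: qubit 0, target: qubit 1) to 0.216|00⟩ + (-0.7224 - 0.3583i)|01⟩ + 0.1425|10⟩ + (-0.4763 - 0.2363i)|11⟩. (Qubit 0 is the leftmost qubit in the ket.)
0.216|00⟩ + (-0.7224 - 0.3583i)|01⟩ + (-0.236 - 0.1671i)|10⟩ + (0.4376 + 0.1671i)|11⟩

C-H leaves the control-|0⟩ kets |00⟩, |01⟩ unchanged and applies H to qubit 1 on the control-|1⟩ pair (|10⟩, |11⟩).
H = [[1/√2, 1/√2], [1/√2, -1/√2]].
With a = amp(|10⟩) = 0.1425 and b = amp(|11⟩) = (-0.4763 - 0.2363i):
new amp(|10⟩) = (1/√2)·a + (1/√2)·b = (-0.236 - 0.1671i)
new amp(|11⟩) = (1/√2)·a + (-1/√2)·b = (0.4376 + 0.1671i)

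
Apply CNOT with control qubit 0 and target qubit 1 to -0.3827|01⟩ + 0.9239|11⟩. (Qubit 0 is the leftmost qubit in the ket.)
-0.3827|01⟩ + 0.9239|10⟩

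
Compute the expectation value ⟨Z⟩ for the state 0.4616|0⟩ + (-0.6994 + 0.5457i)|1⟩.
-0.5739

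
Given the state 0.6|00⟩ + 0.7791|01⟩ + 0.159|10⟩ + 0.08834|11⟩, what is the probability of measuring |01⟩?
0.607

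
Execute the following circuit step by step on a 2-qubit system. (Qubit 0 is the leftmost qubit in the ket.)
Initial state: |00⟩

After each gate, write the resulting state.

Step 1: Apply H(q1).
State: 1/√2|00⟩ + 1/√2|01⟩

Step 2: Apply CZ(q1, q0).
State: 1/√2|00⟩ + 1/√2|01⟩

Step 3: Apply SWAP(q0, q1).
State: 1/√2|00⟩ + 1/√2|10⟩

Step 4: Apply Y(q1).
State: (1/√2)i|01⟩ + (1/√2)i|11⟩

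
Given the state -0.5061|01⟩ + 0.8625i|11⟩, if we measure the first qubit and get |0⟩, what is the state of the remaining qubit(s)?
-|1⟩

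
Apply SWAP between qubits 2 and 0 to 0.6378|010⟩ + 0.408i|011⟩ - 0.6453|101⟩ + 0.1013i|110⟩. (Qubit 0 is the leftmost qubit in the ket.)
0.6378|010⟩ + 0.1013i|011⟩ - 0.6453|101⟩ + 0.408i|110⟩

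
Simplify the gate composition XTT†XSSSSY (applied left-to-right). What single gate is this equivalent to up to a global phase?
Y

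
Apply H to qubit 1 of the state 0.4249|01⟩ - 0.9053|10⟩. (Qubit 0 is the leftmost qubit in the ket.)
0.3004|00⟩ - 0.3004|01⟩ - 0.6401|10⟩ - 0.6401|11⟩

H on qubit 1 mixes each pair of kets that differ only in qubit 1: amplitudes (a, b) of (|…0…⟩, |…1…⟩) become ((a + b)/√2, (a − b)/√2). Kets absent from the input have amplitude 0.
(|00⟩, |01⟩): (a, b) = (0, 0.4249) → (0.3004, -0.3004)
(|10⟩, |11⟩): (a, b) = (-0.9053, 0) → (-0.6401, -0.6401)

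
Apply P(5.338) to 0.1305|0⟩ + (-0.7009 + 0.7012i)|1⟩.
0.1305|0⟩ + (0.158 + 0.9788i)|1⟩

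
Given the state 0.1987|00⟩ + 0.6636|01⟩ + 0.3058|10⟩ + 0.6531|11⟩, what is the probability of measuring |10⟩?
0.09351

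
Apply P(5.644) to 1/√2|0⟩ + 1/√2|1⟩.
1/√2|0⟩ + (0.5675 - 0.4218i)|1⟩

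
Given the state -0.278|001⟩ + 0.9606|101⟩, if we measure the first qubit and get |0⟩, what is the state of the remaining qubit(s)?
-|01⟩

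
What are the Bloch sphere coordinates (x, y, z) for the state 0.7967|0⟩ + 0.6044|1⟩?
(0.9631, 0, 0.2694)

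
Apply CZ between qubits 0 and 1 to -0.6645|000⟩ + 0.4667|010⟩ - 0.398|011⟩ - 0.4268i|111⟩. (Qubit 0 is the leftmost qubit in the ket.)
-0.6645|000⟩ + 0.4667|010⟩ - 0.398|011⟩ + 0.4268i|111⟩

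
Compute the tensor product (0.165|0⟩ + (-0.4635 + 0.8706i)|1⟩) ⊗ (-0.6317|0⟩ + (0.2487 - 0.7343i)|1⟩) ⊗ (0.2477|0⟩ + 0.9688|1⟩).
-0.02582|000⟩ - 0.101|001⟩ + (0.01016 - 0.03001i)|010⟩ + (0.03976 - 0.1174i)|011⟩ + (0.07252 - 0.1362i)|100⟩ + (0.2837 - 0.5328i)|101⟩ + (0.1298 + 0.1379i)|110⟩ + (0.5077 + 0.5395i)|111⟩

amp(|b₁b₂…⟩) = product of the factor amplitudes for bits b₁, b₂, …; only kets whose every factor amplitude is nonzero survive.
|000⟩: (0.165)(-0.6317)(0.2477) = -0.02582
|001⟩: (0.165)(-0.6317)(0.9688) = -0.101
|010⟩: (0.165)(0.2487 - 0.7343i)(0.2477) = (0.01016 - 0.03001i)
|011⟩: (0.165)(0.2487 - 0.7343i)(0.9688) = (0.03976 - 0.1174i)
|100⟩: (-0.4635 + 0.8706i)(-0.6317)(0.2477) = (0.07252 - 0.1362i)
|101⟩: (-0.4635 + 0.8706i)(-0.6317)(0.9688) = (0.2837 - 0.5328i)
|110⟩: (-0.4635 + 0.8706i)(0.2487 - 0.7343i)(0.2477) = (0.1298 + 0.1379i)
|111⟩: (-0.4635 + 0.8706i)(0.2487 - 0.7343i)(0.9688) = (0.5077 + 0.5395i)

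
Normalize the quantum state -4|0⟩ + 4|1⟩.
-1/√2|0⟩ + 1/√2|1⟩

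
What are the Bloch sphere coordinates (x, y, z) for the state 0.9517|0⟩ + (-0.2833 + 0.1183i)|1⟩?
(-0.5392, 0.2252, 0.8115)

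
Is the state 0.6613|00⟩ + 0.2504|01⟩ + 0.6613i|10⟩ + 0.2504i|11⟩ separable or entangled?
Separable

Writing the state as a|00⟩ + b|01⟩ + c|10⟩ + d|11⟩, it is a product state iff ad − bc = 0.
Here (a, b, c, d) = (0.6613, 0.2504, 0.6613i, 0.2504i): ad − bc = (0.6613)(0.2504i) − (0.2504)(0.6613i) = 0, so the state is separable.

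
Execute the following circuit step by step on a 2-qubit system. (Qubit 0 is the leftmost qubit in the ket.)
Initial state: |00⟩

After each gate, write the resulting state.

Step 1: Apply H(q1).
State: 1/√2|00⟩ + 1/√2|01⟩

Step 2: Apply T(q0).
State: 1/√2|00⟩ + 1/√2|01⟩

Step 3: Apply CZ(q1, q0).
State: 1/√2|00⟩ + 1/√2|01⟩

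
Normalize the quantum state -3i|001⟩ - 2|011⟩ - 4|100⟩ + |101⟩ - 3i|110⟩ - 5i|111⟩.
-0.375i|001⟩ - 0.25|011⟩ - 1/2|100⟩ + 0.125|101⟩ - 0.375i|110⟩ - 0.625i|111⟩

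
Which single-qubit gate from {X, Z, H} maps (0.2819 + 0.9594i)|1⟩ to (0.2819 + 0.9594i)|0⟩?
X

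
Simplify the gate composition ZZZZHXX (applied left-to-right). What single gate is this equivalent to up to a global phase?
H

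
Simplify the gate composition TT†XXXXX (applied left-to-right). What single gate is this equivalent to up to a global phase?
X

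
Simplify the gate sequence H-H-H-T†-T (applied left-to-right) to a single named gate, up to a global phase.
H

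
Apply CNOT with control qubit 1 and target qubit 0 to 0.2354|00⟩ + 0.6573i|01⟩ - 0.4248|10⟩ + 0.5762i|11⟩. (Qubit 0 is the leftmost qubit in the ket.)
0.2354|00⟩ + 0.5762i|01⟩ - 0.4248|10⟩ + 0.6573i|11⟩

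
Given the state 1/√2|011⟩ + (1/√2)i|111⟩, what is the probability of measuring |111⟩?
1/2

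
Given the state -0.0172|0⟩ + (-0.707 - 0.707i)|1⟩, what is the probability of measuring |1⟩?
0.9997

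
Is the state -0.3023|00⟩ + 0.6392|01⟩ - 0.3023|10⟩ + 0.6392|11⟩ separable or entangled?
Separable

Writing the state as a|00⟩ + b|01⟩ + c|10⟩ + d|11⟩, it is a product state iff ad − bc = 0.
Here (a, b, c, d) = (-0.3023, 0.6392, -0.3023, 0.6392): ad − bc = (-0.3023)(0.6392) − (0.6392)(-0.3023) = 0, so the state is separable.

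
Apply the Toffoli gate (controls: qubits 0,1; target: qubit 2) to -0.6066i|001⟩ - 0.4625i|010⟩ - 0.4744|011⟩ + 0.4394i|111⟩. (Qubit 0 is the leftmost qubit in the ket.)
-0.6066i|001⟩ - 0.4625i|010⟩ - 0.4744|011⟩ + 0.4394i|110⟩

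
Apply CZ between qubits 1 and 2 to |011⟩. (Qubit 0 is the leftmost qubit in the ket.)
-|011⟩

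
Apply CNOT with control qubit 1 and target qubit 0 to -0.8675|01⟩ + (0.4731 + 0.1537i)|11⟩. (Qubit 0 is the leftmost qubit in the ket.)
(0.4731 + 0.1537i)|01⟩ - 0.8675|11⟩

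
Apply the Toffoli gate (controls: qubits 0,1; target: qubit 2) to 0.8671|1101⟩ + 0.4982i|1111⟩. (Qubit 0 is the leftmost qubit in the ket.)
0.4982i|1101⟩ + 0.8671|1111⟩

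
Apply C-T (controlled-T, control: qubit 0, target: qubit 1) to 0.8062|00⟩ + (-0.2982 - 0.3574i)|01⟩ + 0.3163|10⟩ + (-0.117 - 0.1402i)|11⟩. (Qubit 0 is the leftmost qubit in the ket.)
0.8062|00⟩ + (-0.2982 - 0.3574i)|01⟩ + 0.3163|10⟩ + (0.0164 - 0.1819i)|11⟩

C-T leaves the control-|0⟩ kets |00⟩, |01⟩ unchanged and applies T to qubit 1 on the control-|1⟩ pair (|10⟩, |11⟩).
T = [[1, 0], [0, (1/√2 + (1/√2)i)]].
With a = amp(|10⟩) = 0.3163 and b = amp(|11⟩) = (-0.117 - 0.1402i):
new amp(|10⟩) = (1)·a = 0.3163
new amp(|11⟩) = (1/√2 + (1/√2)i)·b = (0.0164 - 0.1819i)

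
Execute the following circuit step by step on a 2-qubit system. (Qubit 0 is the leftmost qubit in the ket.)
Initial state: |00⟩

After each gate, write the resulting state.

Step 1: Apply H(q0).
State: 1/√2|00⟩ + 1/√2|10⟩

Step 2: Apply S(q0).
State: 1/√2|00⟩ + (1/√2)i|10⟩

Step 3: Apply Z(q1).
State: 1/√2|00⟩ + (1/√2)i|10⟩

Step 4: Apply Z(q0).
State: 1/√2|00⟩ - (1/√2)i|10⟩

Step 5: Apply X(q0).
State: -(1/√2)i|00⟩ + 1/√2|10⟩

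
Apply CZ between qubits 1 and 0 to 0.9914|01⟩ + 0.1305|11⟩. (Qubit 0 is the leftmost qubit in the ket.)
0.9914|01⟩ - 0.1305|11⟩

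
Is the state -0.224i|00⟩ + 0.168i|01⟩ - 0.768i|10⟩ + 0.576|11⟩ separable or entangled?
Entangled

Writing the state as a|00⟩ + b|01⟩ + c|10⟩ + d|11⟩, it is a product state iff ad − bc = 0.
Here (a, b, c, d) = (-0.224i, 0.168i, -0.768i, 0.576): ad − bc = (-0.224i)(0.576) − (0.168i)(-0.768i) = (-0.129 - 0.129i) ≠ 0, so the state is entangled.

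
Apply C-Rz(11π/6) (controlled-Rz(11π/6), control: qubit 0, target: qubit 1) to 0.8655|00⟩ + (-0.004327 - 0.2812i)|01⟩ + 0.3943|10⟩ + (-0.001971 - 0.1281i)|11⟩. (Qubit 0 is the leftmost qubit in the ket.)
0.8655|00⟩ + (-0.004327 - 0.2812i)|01⟩ + (-0.3809 - 0.1021i)|10⟩ + (0.03506 + 0.1232i)|11⟩

C-Rz(11π/6) leaves the control-|0⟩ kets |00⟩, |01⟩ unchanged and applies Rz(11π/6) to qubit 1 on the control-|1⟩ pair (|10⟩, |11⟩).
Rz(11π/6) = [[e^(−iθ/2), 0], [0, e^(iθ/2)]] with e^(±iθ/2) = cos(θ/2) ± i·sin(θ/2); θ = 11π/6, cos(θ/2) ≈ -0.965926, sin(θ/2) ≈ 0.258819.
With a = amp(|10⟩) = 0.3943 and b = amp(|11⟩) = (-0.001971 - 0.1281i):
new amp(|10⟩) = (-0.965926 - 0.258819i)·a = (-0.3809 - 0.1021i)
new amp(|11⟩) = (-0.965926 + 0.258819i)·b = (0.03506 + 0.1232i)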